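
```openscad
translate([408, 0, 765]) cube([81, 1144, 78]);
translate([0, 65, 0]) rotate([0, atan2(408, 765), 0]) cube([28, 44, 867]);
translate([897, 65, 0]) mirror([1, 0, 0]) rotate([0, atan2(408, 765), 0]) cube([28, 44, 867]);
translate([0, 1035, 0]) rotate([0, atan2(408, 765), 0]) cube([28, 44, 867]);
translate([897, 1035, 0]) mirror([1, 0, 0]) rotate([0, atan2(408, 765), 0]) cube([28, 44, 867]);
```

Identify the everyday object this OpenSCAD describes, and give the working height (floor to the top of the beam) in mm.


A sawhorse. The overall height is 843 mm.

A beam across two mirrored pairs of raked legs — a sawhorse. The beam's underside is at z = 765 (matching the legs' vertical rise in atan2(408, 765)) and the beam is 78 mm tall, so its top is at 765 + 78 = 843 mm. The raked legs top out at the beam's underside, so that is the highest point.


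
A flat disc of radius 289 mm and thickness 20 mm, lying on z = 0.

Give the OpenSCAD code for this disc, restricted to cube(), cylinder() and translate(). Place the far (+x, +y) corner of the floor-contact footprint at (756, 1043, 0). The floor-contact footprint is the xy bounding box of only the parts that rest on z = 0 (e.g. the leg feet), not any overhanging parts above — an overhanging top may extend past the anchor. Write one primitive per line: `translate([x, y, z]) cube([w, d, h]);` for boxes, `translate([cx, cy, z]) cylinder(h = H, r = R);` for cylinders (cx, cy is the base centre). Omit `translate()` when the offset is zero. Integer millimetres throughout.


translate([467, 754, 0]) cylinder(h = 20, r = 289);


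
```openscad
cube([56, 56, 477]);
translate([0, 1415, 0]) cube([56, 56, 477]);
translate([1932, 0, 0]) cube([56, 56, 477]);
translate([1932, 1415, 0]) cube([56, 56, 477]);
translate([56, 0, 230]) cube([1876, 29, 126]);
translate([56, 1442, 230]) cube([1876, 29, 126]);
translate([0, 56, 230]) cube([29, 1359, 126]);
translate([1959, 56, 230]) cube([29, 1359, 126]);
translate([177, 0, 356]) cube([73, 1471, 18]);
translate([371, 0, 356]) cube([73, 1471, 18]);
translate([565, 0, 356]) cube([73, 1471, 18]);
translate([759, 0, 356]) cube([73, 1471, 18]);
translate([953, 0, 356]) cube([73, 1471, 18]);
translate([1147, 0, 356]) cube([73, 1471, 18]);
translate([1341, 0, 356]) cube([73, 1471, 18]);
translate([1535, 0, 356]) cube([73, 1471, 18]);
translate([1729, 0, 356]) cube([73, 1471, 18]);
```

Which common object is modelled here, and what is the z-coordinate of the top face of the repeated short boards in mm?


A bed frame. The slat-top height is 374 mm.

Four posts, four rails, and a row of slats — a bed frame. Slats sit on the rails at z = 230 + 126 = 356; with slat thickness 18, the top is 374 mm.


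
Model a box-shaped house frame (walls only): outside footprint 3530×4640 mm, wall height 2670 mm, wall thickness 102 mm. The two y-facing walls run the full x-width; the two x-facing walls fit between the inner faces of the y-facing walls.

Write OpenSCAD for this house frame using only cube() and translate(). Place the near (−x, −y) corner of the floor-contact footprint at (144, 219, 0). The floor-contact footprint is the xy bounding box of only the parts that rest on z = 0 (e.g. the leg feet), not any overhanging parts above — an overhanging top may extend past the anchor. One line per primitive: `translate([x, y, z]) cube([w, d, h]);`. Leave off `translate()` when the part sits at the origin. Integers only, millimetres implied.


translate([144, 219, 0]) cube([3530, 102, 2670]);
translate([144, 4757, 0]) cube([3530, 102, 2670]);
translate([144, 321, 0]) cube([102, 4436, 2670]);
translate([3572, 321, 0]) cube([102, 4436, 2670]);


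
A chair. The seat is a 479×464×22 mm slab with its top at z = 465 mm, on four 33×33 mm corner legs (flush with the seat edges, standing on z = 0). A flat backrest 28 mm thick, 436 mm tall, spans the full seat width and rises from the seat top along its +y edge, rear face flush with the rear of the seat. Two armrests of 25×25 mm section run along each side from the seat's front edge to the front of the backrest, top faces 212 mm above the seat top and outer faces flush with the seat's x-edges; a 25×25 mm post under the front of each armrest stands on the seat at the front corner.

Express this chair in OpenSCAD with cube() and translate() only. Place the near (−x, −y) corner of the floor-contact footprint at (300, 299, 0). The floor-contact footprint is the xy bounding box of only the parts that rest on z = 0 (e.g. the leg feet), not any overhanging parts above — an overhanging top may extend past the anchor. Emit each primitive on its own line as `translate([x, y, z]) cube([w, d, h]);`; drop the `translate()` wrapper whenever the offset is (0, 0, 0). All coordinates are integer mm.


// leg_h = 465 - 22 = 443
// arm post h = 212 - 25 = 187
translate([300, 299, 443]) cube([479, 464, 22]);
translate([300, 299, 0]) cube([33, 33, 443]);
translate([746, 299, 0]) cube([33, 33, 443]);
translate([300, 730, 0]) cube([33, 33, 443]);
translate([746, 730, 0]) cube([33, 33, 443]);
translate([300, 735, 465]) cube([479, 28, 436]);
translate([300, 299, 652]) cube([25, 436, 25]);
translate([754, 299, 652]) cube([25, 436, 25]);
translate([300, 299, 465]) cube([25, 25, 187]);
translate([754, 299, 465]) cube([25, 25, 187]);


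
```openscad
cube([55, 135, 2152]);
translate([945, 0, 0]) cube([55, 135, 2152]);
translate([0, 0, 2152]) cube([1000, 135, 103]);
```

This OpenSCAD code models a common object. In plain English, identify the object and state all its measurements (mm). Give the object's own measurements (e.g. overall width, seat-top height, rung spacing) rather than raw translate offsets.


A door frame. The clear opening is 890 mm wide and 2152 mm high. Two 55 mm wide jambs, 135 mm deep, stand either side of the opening from the floor to the top of the opening. A 103 mm thick head sits across the top of both jambs, spanning the full outside width of the frame.


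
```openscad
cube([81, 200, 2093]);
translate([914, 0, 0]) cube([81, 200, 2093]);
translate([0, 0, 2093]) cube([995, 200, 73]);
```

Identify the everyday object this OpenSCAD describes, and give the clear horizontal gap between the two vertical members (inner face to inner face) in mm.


A door frame. The clear opening width is 833 mm.

Two 2093 mm tall posts with a header on top — a door frame. The left jamb is 81 mm wide at x = 0; the right jamb starts at x = 914. The clear opening is 914 − 81 = 833 mm.


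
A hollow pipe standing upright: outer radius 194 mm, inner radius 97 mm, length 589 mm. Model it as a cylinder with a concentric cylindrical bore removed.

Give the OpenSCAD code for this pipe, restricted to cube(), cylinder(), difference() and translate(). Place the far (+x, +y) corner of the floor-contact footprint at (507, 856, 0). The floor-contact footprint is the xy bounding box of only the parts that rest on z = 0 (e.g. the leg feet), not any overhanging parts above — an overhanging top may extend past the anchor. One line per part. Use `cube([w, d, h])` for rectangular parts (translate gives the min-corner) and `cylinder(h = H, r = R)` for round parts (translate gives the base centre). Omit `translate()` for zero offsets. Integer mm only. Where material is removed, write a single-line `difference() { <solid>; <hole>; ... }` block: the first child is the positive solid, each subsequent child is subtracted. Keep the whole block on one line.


difference() { translate([313, 662, 0]) cylinder(h = 589, r = 194); translate([313, 662, 0]) cylinder(h = 589, r = 97); }


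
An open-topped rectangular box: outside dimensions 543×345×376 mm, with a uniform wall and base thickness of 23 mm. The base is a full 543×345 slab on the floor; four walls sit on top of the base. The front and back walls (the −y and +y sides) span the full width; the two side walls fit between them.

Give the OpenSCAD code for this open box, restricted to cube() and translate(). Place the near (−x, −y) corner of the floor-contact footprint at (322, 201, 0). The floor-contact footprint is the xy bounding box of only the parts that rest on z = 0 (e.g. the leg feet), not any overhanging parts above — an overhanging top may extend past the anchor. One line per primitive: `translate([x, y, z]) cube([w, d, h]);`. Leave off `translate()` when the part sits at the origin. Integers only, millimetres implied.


translate([322, 201, 0]) cube([543, 345, 23]);
translate([322, 201, 23]) cube([543, 23, 353]);
translate([322, 523, 23]) cube([543, 23, 353]);
translate([322, 224, 23]) cube([23, 299, 353]);
translate([842, 224, 23]) cube([23, 299, 353]);


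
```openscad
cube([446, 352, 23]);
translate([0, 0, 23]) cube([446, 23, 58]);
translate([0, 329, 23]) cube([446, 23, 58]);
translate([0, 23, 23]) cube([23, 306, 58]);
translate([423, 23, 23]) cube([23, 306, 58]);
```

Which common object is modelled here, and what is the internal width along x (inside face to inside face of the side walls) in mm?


An open box. The internal width is 400 mm.

A 446×352 base slab with four walls standing on it — an open box. The base is 446 mm wide and the walls are 23 mm thick, so the internal width is 446 − 2 × 23 = 400 mm.


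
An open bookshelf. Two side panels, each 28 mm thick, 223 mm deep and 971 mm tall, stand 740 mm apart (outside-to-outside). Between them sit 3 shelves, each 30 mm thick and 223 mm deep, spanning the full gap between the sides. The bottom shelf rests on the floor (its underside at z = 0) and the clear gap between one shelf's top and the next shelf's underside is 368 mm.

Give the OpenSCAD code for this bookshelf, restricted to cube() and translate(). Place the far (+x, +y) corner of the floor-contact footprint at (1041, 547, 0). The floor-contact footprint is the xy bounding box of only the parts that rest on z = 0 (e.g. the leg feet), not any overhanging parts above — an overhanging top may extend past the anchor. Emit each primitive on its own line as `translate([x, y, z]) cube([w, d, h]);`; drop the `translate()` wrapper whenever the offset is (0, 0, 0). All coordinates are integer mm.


translate([301, 324, 0]) cube([28, 223, 971]);
translate([1013, 324, 0]) cube([28, 223, 971]);
translate([329, 324, 0]) cube([684, 223, 30]);
translate([329, 324, 398]) cube([684, 223, 30]);
translate([329, 324, 796]) cube([684, 223, 30]);


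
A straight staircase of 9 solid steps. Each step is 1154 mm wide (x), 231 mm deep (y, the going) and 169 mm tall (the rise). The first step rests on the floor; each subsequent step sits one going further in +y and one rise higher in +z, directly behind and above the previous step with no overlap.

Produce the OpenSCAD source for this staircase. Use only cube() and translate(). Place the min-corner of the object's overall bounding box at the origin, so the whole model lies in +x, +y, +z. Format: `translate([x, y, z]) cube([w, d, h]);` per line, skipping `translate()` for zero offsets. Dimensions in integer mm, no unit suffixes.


cube([1154, 231, 169]);
translate([0, 231, 169]) cube([1154, 231, 169]);
translate([0, 462, 338]) cube([1154, 231, 169]);
translate([0, 693, 507]) cube([1154, 231, 169]);
translate([0, 924, 676]) cube([1154, 231, 169]);
translate([0, 1155, 845]) cube([1154, 231, 169]);
translate([0, 1386, 1014]) cube([1154, 231, 169]);
translate([0, 1617, 1183]) cube([1154, 231, 169]);
translate([0, 1848, 1352]) cube([1154, 231, 169]);


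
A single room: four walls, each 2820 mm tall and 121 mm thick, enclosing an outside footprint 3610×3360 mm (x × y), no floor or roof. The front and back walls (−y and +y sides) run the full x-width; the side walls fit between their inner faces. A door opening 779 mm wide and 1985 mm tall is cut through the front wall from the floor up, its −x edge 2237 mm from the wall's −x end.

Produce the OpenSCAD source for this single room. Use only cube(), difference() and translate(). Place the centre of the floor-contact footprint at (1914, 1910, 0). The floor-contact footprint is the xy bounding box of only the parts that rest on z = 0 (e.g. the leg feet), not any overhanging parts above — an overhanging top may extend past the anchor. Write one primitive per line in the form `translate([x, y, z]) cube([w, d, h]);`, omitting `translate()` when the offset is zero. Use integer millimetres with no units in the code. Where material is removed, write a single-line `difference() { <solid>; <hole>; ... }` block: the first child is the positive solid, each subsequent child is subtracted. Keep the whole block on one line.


difference() { translate([109, 230, 0]) cube([3610, 121, 2820]); translate([2346, 230, 0]) cube([779, 121, 1985]); }
translate([109, 3469, 0]) cube([3610, 121, 2820]);
translate([109, 351, 0]) cube([121, 3118, 2820]);
translate([3598, 351, 0]) cube([121, 3118, 2820]);


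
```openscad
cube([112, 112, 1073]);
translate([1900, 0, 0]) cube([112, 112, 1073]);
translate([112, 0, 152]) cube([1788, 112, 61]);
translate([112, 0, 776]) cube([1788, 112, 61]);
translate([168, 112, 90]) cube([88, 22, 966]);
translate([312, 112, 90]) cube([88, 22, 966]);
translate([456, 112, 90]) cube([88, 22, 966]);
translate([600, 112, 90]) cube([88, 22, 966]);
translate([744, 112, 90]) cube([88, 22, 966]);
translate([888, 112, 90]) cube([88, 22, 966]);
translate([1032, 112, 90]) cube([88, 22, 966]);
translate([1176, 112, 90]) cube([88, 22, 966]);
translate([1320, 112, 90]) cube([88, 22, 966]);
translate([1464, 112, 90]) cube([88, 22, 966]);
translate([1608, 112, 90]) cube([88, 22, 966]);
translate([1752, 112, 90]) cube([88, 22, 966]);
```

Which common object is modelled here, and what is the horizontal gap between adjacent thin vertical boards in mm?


A fence section. The picket gap is 56 mm.

Two posts, two rails, 12 pickets — a fence section. Span 1788 mm holds 12 pickets of 88 mm with 13 equal gaps: ⌊(1788 − 12·88) / 13⌋ = 56 mm.


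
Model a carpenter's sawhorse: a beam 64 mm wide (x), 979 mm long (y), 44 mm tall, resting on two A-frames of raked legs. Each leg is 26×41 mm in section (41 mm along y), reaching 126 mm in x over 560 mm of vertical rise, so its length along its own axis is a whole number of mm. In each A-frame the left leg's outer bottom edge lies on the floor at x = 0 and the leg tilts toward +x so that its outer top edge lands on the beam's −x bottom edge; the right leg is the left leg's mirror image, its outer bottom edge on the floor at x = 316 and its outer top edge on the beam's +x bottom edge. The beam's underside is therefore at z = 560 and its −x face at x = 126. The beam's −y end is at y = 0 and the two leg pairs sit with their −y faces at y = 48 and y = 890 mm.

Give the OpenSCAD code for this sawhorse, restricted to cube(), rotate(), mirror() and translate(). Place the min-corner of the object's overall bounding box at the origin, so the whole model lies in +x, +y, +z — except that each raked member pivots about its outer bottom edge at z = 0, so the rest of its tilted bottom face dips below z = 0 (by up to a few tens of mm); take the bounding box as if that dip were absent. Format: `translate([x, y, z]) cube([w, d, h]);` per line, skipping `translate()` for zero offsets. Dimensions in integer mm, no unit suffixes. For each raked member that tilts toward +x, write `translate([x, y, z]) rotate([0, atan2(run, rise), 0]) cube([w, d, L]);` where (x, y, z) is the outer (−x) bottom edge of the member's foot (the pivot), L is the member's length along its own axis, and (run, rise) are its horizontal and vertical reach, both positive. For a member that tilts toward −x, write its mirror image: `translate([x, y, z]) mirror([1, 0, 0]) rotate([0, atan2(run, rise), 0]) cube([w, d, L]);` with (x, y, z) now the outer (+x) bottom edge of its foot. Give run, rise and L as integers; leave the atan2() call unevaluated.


translate([126, 0, 560]) cube([64, 979, 44]);
translate([0, 48, 0]) rotate([0, atan2(126, 560), 0]) cube([26, 41, 574]);
translate([316, 48, 0]) mirror([1, 0, 0]) rotate([0, atan2(126, 560), 0]) cube([26, 41, 574]);
translate([0, 890, 0]) rotate([0, atan2(126, 560), 0]) cube([26, 41, 574]);
translate([316, 890, 0]) mirror([1, 0, 0]) rotate([0, atan2(126, 560), 0]) cube([26, 41, 574]);


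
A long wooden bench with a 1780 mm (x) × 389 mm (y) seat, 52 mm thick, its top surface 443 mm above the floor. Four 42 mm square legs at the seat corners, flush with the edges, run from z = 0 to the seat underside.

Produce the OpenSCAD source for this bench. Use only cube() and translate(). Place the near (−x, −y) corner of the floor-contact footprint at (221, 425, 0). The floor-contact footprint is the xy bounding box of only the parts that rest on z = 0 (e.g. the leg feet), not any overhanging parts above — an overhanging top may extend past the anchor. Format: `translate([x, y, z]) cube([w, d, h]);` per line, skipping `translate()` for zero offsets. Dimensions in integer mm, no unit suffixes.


// leg_h = 443 − 52 = 391
translate([221, 425, 391]) cube([1780, 389, 52]);
translate([221, 425, 0]) cube([42, 42, 391]);
translate([221, 772, 0]) cube([42, 42, 391]);
translate([1959, 425, 0]) cube([42, 42, 391]);
translate([1959, 772, 0]) cube([42, 42, 391]);


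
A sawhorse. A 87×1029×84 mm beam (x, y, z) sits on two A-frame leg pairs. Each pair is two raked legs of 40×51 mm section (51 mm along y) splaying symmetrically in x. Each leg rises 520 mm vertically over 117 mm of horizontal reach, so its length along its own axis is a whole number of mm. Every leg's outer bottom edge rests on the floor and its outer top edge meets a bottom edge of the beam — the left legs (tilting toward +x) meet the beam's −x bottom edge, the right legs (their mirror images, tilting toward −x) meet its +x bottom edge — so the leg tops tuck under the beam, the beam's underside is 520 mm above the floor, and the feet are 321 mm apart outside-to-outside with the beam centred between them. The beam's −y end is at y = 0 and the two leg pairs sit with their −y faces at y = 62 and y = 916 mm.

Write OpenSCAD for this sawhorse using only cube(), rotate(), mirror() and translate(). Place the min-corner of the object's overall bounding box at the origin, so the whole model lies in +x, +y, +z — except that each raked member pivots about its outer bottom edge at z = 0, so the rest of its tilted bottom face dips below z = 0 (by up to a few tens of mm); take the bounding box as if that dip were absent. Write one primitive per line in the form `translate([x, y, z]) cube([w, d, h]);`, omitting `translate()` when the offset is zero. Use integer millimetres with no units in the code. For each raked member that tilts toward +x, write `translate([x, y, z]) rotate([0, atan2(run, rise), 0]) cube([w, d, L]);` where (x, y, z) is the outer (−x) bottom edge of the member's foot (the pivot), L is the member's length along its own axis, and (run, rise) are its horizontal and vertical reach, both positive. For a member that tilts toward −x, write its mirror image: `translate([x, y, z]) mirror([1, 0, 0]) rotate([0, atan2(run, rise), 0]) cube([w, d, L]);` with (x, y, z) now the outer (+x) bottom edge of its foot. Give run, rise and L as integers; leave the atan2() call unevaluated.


translate([117, 0, 520]) cube([87, 1029, 84]);
translate([0, 62, 0]) rotate([0, atan2(117, 520), 0]) cube([40, 51, 533]);
translate([321, 62, 0]) mirror([1, 0, 0]) rotate([0, atan2(117, 520), 0]) cube([40, 51, 533]);
translate([0, 916, 0]) rotate([0, atan2(117, 520), 0]) cube([40, 51, 533]);
translate([321, 916, 0]) mirror([1, 0, 0]) rotate([0, atan2(117, 520), 0]) cube([40, 51, 533]);


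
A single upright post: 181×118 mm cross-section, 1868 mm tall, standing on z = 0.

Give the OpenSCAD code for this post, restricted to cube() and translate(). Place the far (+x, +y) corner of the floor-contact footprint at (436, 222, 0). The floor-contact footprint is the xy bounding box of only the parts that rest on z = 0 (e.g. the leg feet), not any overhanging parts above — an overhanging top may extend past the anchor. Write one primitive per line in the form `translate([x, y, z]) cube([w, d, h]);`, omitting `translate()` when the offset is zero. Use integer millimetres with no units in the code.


translate([255, 104, 0]) cube([181, 118, 1868]);


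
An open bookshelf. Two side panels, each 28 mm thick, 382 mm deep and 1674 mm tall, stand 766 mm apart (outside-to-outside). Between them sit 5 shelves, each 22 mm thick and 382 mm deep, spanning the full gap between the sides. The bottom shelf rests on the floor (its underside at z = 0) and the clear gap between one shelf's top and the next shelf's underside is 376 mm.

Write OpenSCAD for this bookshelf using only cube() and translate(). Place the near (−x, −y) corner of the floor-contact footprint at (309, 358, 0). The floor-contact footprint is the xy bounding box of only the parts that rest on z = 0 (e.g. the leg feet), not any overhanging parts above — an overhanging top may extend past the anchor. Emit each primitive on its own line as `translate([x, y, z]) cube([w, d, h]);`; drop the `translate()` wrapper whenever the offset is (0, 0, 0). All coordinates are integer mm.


translate([309, 358, 0]) cube([28, 382, 1674]);
translate([1047, 358, 0]) cube([28, 382, 1674]);
translate([337, 358, 0]) cube([710, 382, 22]);
translate([337, 358, 398]) cube([710, 382, 22]);
translate([337, 358, 796]) cube([710, 382, 22]);
translate([337, 358, 1194]) cube([710, 382, 22]);
translate([337, 358, 1592]) cube([710, 382, 22]);


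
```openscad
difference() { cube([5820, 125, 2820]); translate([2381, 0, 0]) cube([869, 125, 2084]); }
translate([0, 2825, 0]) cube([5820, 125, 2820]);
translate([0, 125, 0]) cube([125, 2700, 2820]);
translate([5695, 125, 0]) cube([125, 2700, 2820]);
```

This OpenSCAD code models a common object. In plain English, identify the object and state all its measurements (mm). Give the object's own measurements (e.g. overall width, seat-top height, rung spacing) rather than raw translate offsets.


A single room: four walls, each 2820 mm tall and 125 mm thick, enclosing an outside footprint 5820×2950 mm (x × y), no floor or roof. The front and back walls (−y and +y sides) run the full x-width; the side walls fit between their inner faces. A door opening 869 mm wide and 2084 mm tall is cut through the front wall from the floor up, its −x edge 2381 mm from the wall's −x end.


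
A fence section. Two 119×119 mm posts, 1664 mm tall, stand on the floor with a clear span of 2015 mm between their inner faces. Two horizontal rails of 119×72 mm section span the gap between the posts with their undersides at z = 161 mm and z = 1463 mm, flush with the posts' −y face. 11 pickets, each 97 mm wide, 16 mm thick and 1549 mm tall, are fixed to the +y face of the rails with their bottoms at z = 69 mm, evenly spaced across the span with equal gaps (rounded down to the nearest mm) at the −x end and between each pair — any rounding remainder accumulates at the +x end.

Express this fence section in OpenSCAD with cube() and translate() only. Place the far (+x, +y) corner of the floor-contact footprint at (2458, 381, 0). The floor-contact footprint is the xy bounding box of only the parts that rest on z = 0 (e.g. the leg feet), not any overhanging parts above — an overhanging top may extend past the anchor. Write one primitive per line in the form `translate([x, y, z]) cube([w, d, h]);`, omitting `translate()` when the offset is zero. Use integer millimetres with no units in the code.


translate([205, 262, 0]) cube([119, 119, 1664]);
translate([2339, 262, 0]) cube([119, 119, 1664]);
translate([324, 262, 161]) cube([2015, 119, 72]);
translate([324, 262, 1463]) cube([2015, 119, 72]);
translate([403, 381, 69]) cube([97, 16, 1549]);
translate([579, 381, 69]) cube([97, 16, 1549]);
translate([755, 381, 69]) cube([97, 16, 1549]);
translate([931, 381, 69]) cube([97, 16, 1549]);
translate([1107, 381, 69]) cube([97, 16, 1549]);
translate([1283, 381, 69]) cube([97, 16, 1549]);
translate([1459, 381, 69]) cube([97, 16, 1549]);
translate([1635, 381, 69]) cube([97, 16, 1549]);
translate([1811, 381, 69]) cube([97, 16, 1549]);
translate([1987, 381, 69]) cube([97, 16, 1549]);
translate([2163, 381, 69]) cube([97, 16, 1549]);


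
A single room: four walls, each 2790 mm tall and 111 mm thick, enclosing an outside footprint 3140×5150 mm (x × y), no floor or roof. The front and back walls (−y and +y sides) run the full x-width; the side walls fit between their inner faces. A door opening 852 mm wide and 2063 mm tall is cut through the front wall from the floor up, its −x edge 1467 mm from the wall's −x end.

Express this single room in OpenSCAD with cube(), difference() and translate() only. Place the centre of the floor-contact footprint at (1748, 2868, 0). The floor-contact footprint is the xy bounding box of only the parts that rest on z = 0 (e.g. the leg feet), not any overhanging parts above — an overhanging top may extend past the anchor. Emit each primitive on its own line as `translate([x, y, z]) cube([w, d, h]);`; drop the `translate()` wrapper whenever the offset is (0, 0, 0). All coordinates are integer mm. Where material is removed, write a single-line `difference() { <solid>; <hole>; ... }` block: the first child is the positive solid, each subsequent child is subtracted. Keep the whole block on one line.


difference() { translate([178, 293, 0]) cube([3140, 111, 2790]); translate([1645, 293, 0]) cube([852, 111, 2063]); }
translate([178, 5332, 0]) cube([3140, 111, 2790]);
translate([178, 404, 0]) cube([111, 4928, 2790]);
translate([3207, 404, 0]) cube([111, 4928, 2790]);


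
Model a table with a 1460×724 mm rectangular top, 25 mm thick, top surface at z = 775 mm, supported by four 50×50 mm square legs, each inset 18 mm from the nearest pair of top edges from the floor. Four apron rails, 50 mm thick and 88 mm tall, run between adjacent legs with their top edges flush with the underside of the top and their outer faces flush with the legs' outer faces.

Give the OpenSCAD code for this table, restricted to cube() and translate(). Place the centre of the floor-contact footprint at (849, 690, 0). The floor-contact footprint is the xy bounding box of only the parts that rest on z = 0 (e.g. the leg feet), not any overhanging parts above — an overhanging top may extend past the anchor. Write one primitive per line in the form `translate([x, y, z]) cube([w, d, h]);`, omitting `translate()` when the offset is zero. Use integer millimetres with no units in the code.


// leg_h = 775 - 25 = 750
// apron z = 750 - 88 = 662
translate([119, 328, 750]) cube([1460, 724, 25]);
translate([137, 346, 0]) cube([50, 50, 750]);
translate([1511, 346, 0]) cube([50, 50, 750]);
translate([137, 984, 0]) cube([50, 50, 750]);
translate([1511, 984, 0]) cube([50, 50, 750]);
translate([187, 346, 662]) cube([1324, 50, 88]);
translate([187, 984, 662]) cube([1324, 50, 88]);
translate([137, 396, 662]) cube([50, 588, 88]);
translate([1511, 396, 662]) cube([50, 588, 88]);


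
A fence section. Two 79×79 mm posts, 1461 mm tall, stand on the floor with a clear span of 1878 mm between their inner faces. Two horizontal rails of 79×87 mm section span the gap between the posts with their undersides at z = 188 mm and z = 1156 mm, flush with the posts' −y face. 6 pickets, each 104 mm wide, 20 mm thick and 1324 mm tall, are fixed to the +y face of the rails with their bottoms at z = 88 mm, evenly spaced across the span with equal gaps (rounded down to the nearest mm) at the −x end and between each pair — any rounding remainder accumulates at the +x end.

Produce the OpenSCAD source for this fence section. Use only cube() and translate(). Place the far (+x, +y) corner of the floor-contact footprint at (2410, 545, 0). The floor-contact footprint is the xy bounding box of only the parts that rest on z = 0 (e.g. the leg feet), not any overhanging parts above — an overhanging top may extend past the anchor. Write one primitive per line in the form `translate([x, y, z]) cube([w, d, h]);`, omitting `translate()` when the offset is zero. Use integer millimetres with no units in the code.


translate([374, 466, 0]) cube([79, 79, 1461]);
translate([2331, 466, 0]) cube([79, 79, 1461]);
translate([453, 466, 188]) cube([1878, 79, 87]);
translate([453, 466, 1156]) cube([1878, 79, 87]);
translate([632, 545, 88]) cube([104, 20, 1324]);
translate([915, 545, 88]) cube([104, 20, 1324]);
translate([1198, 545, 88]) cube([104, 20, 1324]);
translate([1481, 545, 88]) cube([104, 20, 1324]);
translate([1764, 545, 88]) cube([104, 20, 1324]);
translate([2047, 545, 88]) cube([104, 20, 1324]);


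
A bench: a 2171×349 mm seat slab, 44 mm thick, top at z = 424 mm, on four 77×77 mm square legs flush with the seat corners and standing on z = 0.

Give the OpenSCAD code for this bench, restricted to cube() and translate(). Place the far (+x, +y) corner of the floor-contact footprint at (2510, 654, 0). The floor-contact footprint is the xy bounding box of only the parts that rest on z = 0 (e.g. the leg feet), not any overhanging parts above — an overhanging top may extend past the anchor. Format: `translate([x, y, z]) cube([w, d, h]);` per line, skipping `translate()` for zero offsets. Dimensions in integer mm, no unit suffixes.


translate([339, 305, 380]) cube([2171, 349, 44]);
translate([339, 305, 0]) cube([77, 77, 380]);
translate([339, 577, 0]) cube([77, 77, 380]);
translate([2433, 305, 0]) cube([77, 77, 380]);
translate([2433, 577, 0]) cube([77, 77, 380]);


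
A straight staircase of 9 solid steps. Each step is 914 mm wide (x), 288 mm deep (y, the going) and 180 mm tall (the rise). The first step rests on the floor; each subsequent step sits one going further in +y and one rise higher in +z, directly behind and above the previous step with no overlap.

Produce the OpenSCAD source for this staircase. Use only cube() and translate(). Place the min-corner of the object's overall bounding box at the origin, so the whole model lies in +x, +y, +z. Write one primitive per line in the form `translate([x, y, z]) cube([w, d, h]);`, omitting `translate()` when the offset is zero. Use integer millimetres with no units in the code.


cube([914, 288, 180]);
translate([0, 288, 180]) cube([914, 288, 180]);
translate([0, 576, 360]) cube([914, 288, 180]);
translate([0, 864, 540]) cube([914, 288, 180]);
translate([0, 1152, 720]) cube([914, 288, 180]);
translate([0, 1440, 900]) cube([914, 288, 180]);
translate([0, 1728, 1080]) cube([914, 288, 180]);
translate([0, 2016, 1260]) cube([914, 288, 180]);
translate([0, 2304, 1440]) cube([914, 288, 180]);


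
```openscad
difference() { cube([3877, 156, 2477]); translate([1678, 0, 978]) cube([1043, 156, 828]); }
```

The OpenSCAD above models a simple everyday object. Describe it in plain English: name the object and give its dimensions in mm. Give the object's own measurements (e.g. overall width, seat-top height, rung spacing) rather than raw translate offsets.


A wall 3877 mm long (x), 156 mm thick (y), 2477 mm tall, with a rectangular window opening cut through it. The opening is 1043 mm wide and 828 mm tall; its sill is at z = 978 mm and its near (−x) edge is 1678 mm from the wall's −x end. The opening passes through the full wall thickness.


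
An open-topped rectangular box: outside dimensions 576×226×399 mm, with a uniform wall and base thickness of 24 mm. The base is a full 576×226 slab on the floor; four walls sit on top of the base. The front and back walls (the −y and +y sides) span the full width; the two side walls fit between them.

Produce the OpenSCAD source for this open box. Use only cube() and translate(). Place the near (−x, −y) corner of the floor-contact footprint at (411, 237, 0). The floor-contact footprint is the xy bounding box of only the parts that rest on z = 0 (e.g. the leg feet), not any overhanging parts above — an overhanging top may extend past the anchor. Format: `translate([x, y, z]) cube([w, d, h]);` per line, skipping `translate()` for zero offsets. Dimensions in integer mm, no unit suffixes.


translate([411, 237, 0]) cube([576, 226, 24]);
translate([411, 237, 24]) cube([576, 24, 375]);
translate([411, 439, 24]) cube([576, 24, 375]);
translate([411, 261, 24]) cube([24, 178, 375]);
translate([963, 261, 24]) cube([24, 178, 375]);


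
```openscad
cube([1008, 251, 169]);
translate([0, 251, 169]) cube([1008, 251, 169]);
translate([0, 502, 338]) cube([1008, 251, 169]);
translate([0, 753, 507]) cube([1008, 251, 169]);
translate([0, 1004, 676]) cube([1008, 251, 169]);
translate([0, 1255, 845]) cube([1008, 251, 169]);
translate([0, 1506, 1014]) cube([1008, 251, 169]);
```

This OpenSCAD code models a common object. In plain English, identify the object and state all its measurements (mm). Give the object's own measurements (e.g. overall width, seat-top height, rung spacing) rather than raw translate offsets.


A straight staircase of 7 solid steps. Each step is 1008 mm wide (x), 251 mm deep (y, the going) and 169 mm tall (the rise). The first step rests on the floor; each subsequent step sits one going further in +y and one rise higher in +z, directly behind and above the previous step with no overlap.


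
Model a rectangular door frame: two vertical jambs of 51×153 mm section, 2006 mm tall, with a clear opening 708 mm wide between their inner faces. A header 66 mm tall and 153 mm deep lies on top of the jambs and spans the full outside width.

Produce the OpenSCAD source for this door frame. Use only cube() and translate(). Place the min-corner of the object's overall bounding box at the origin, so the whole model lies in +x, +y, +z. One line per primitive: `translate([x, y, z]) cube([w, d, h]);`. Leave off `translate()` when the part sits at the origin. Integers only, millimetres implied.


cube([51, 153, 2006]);
translate([759, 0, 0]) cube([51, 153, 2006]);
translate([0, 0, 2006]) cube([810, 153, 66]);


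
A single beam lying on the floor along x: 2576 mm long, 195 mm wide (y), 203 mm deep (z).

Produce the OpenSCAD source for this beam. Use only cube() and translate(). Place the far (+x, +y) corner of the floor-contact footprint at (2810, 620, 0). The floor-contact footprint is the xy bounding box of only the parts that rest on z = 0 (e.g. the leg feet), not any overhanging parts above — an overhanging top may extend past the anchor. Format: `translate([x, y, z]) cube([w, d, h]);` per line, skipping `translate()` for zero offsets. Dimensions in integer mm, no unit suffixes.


translate([234, 425, 0]) cube([2576, 195, 203]);


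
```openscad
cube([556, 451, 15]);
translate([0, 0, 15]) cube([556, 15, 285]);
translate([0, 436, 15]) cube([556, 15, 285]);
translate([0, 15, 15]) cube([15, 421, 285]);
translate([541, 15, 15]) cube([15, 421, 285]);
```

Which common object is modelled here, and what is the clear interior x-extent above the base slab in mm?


An open box. The internal width is 526 mm.

A 556×451 base slab with four walls standing on it — an open box. The base is 556 mm wide and the walls are 15 mm thick, so the internal width is 556 − 2 × 15 = 526 mm.


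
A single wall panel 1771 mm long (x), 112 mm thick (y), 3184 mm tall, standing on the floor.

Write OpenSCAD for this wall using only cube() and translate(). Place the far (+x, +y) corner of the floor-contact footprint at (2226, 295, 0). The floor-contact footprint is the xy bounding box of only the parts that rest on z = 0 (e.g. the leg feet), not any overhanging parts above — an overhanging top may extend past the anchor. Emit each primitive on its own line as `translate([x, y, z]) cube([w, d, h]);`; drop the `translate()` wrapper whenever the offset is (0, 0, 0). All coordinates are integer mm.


translate([455, 183, 0]) cube([1771, 112, 3184]);


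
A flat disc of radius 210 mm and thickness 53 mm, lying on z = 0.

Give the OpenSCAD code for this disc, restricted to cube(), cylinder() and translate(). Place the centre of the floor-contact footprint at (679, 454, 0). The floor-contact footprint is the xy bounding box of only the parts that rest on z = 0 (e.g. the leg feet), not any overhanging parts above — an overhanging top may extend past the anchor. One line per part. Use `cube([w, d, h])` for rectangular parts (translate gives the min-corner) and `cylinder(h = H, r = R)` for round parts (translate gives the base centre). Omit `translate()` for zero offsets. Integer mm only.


translate([679, 454, 0]) cylinder(h = 53, r = 210);


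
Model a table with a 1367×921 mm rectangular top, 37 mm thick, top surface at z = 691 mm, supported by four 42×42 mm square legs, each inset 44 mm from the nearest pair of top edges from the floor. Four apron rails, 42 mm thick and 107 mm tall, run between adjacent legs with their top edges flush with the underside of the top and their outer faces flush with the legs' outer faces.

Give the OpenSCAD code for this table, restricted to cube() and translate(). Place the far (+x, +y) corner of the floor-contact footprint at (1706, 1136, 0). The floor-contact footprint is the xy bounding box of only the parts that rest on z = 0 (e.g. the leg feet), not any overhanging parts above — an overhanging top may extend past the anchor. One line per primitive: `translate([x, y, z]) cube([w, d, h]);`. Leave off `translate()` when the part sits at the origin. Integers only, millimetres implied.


translate([383, 259, 654]) cube([1367, 921, 37]);
translate([427, 303, 0]) cube([42, 42, 654]);
translate([1664, 303, 0]) cube([42, 42, 654]);
translate([427, 1094, 0]) cube([42, 42, 654]);
translate([1664, 1094, 0]) cube([42, 42, 654]);
translate([469, 303, 547]) cube([1195, 42, 107]);
translate([469, 1094, 547]) cube([1195, 42, 107]);
translate([427, 345, 547]) cube([42, 749, 107]);
translate([1664, 345, 547]) cube([42, 749, 107]);


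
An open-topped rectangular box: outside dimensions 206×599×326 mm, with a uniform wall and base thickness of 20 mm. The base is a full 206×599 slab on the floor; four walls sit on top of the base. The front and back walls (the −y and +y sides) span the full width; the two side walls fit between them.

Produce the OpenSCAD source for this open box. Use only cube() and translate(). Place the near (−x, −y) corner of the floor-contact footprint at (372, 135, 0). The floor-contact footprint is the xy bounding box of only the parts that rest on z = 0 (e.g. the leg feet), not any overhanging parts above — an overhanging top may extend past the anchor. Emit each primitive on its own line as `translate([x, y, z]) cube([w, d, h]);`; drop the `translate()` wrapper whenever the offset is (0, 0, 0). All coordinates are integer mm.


translate([372, 135, 0]) cube([206, 599, 20]);
translate([372, 135, 20]) cube([206, 20, 306]);
translate([372, 714, 20]) cube([206, 20, 306]);
translate([372, 155, 20]) cube([20, 559, 306]);
translate([558, 155, 20]) cube([20, 559, 306]);


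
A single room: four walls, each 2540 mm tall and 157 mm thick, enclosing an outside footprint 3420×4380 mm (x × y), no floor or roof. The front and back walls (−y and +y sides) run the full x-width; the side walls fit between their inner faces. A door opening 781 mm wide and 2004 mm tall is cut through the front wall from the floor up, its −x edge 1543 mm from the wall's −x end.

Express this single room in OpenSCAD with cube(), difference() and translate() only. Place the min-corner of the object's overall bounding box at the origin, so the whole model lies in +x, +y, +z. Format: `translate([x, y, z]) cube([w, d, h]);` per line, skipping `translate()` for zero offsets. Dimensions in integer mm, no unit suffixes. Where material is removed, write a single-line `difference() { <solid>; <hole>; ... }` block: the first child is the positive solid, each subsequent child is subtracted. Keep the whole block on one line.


difference() { cube([3420, 157, 2540]); translate([1543, 0, 0]) cube([781, 157, 2004]); }
translate([0, 4223, 0]) cube([3420, 157, 2540]);
translate([0, 157, 0]) cube([157, 4066, 2540]);
translate([3263, 157, 0]) cube([157, 4066, 2540]);


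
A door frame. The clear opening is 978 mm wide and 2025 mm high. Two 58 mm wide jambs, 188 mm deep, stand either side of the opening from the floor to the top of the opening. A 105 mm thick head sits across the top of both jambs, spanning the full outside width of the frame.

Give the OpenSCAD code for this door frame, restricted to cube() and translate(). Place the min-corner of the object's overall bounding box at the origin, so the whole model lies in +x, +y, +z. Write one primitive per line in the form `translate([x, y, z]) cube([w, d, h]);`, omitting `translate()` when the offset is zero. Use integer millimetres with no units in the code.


cube([58, 188, 2025]);
translate([1036, 0, 0]) cube([58, 188, 2025]);
translate([0, 0, 2025]) cube([1094, 188, 105]);
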